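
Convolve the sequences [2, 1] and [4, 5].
y[0] = 2×4 = 8; y[1] = 2×5 + 1×4 = 14; y[2] = 1×5 = 5

[8, 14, 5]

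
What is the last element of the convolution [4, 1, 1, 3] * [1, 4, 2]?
Use y[k] = Σ_i a[i]·b[k-i] at k=5. y[5] = 3×2 = 6

6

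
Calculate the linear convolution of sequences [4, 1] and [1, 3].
y[0] = 4×1 = 4; y[1] = 4×3 + 1×1 = 13; y[2] = 1×3 = 3

[4, 13, 3]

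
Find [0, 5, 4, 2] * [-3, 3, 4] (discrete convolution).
y[0] = 0×-3 = 0; y[1] = 0×3 + 5×-3 = -15; y[2] = 0×4 + 5×3 + 4×-3 = 3; y[3] = 5×4 + 4×3 + 2×-3 = 26; y[4] = 4×4 + 2×3 = 22; y[5] = 2×4 = 8

[0, -15, 3, 26, 22, 8]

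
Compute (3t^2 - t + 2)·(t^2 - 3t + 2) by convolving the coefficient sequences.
Ascending coefficients: a = [2, -1, 3], b = [2, -3, 1]. c[0] = 2×2 = 4; c[1] = 2×-3 + -1×2 = -8; c[2] = 2×1 + -1×-3 + 3×2 = 11; c[3] = -1×1 + 3×-3 = -10; c[4] = 3×1 = 3. Result coefficients: [4, -8, 11, -10, 3] → 3t^4 - 10t^3 + 11t^2 - 8t + 4

3t^4 - 10t^3 + 11t^2 - 8t + 4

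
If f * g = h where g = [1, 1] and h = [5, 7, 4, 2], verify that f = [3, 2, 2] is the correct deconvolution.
Forward-compute [3, 2, 2] * [1, 1]: h[0] = 3×1 = 3; h[1] = 3×1 + 2×1 = 5; h[2] = 2×1 + 2×1 = 4; h[3] = 2×1 = 2 → [3, 5, 4, 2]. Does not match given h = [5, 7, 4, 2].

Not verified. [3, 2, 2] * [1, 1] = [3, 5, 4, 2], which differs from [5, 7, 4, 2] at index 0.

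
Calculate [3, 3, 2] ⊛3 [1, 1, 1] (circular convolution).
Use y[k] = Σ_j x[j]·h[(k-j) mod 3]. y[0] = 3×1 + 3×1 + 2×1 = 8; y[1] = 3×1 + 3×1 + 2×1 = 8; y[2] = 3×1 + 3×1 + 2×1 = 8. Result: [8, 8, 8]

[8, 8, 8]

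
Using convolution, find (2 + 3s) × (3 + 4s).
Ascending coefficients: a = [2, 3], b = [3, 4]. c[0] = 2×3 = 6; c[1] = 2×4 + 3×3 = 17; c[2] = 3×4 = 12. Result coefficients: [6, 17, 12] → 6 + 17s + 12s^2

6 + 17s + 12s^2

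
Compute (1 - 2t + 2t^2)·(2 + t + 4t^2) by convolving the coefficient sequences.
Ascending coefficients: a = [1, -2, 2], b = [2, 1, 4]. c[0] = 1×2 = 2; c[1] = 1×1 + -2×2 = -3; c[2] = 1×4 + -2×1 + 2×2 = 6; c[3] = -2×4 + 2×1 = -6; c[4] = 2×4 = 8. Result coefficients: [2, -3, 6, -6, 8] → 2 - 3t + 6t^2 - 6t^3 + 8t^4

2 - 3t + 6t^2 - 6t^3 + 8t^4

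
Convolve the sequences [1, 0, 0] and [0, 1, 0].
y[0] = 1×0 = 0; y[1] = 1×1 + 0×0 = 1; y[2] = 1×0 + 0×1 + 0×0 = 0; y[3] = 0×0 + 0×1 = 0; y[4] = 0×0 = 0

[0, 1, 0, 0, 0]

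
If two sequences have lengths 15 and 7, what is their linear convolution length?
Linear/full convolution length: m + n - 1 = 15 + 7 - 1 = 21

21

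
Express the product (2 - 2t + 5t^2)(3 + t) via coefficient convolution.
Ascending coefficients: a = [2, -2, 5], b = [3, 1]. c[0] = 2×3 = 6; c[1] = 2×1 + -2×3 = -4; c[2] = -2×1 + 5×3 = 13; c[3] = 5×1 = 5. Result coefficients: [6, -4, 13, 5] → 6 - 4t + 13t^2 + 5t^3

6 - 4t + 13t^2 + 5t^3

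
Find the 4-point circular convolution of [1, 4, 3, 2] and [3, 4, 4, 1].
Use y[k] = Σ_j u[j]·v[(k-j) mod 4]. y[0] = 1×3 + 4×1 + 3×4 + 2×4 = 27; y[1] = 1×4 + 4×3 + 3×1 + 2×4 = 27; y[2] = 1×4 + 4×4 + 3×3 + 2×1 = 31; y[3] = 1×1 + 4×4 + 3×4 + 2×3 = 35. Result: [27, 27, 31, 35]

[27, 27, 31, 35]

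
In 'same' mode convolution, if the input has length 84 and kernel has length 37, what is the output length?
'Same' mode returns an output with the same length as the input: 84

84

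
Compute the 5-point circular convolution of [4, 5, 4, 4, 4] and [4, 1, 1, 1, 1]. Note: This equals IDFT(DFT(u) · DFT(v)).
Either evaluate y[k] = Σ_j u[j]·v[(k-j) mod 5] directly, or use IDFT(DFT(u) · DFT(v)). y[0] = 4×4 + 5×1 + 4×1 + 4×1 + 4×1 = 33; y[1] = 4×1 + 5×4 + 4×1 + 4×1 + 4×1 = 36; y[2] = 4×1 + 5×1 + 4×4 + 4×1 + 4×1 = 33; y[3] = 4×1 + 5×1 + 4×1 + 4×4 + 4×1 = 33; y[4] = 4×1 + 5×1 + 4×1 + 4×1 + 4×4 = 33. Result: [33, 36, 33, 33, 33]

[33, 36, 33, 33, 33]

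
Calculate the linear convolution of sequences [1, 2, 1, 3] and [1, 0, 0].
y[0] = 1×1 = 1; y[1] = 1×0 + 2×1 = 2; y[2] = 1×0 + 2×0 + 1×1 = 1; y[3] = 2×0 + 1×0 + 3×1 = 3; y[4] = 1×0 + 3×0 = 0; y[5] = 3×0 = 0

[1, 2, 1, 3, 0, 0]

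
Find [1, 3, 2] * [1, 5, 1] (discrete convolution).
y[0] = 1×1 = 1; y[1] = 1×5 + 3×1 = 8; y[2] = 1×1 + 3×5 + 2×1 = 18; y[3] = 3×1 + 2×5 = 13; y[4] = 2×1 = 2

[1, 8, 18, 13, 2]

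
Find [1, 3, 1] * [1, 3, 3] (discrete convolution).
y[0] = 1×1 = 1; y[1] = 1×3 + 3×1 = 6; y[2] = 1×3 + 3×3 + 1×1 = 13; y[3] = 3×3 + 1×3 = 12; y[4] = 1×3 = 3

[1, 6, 13, 12, 3]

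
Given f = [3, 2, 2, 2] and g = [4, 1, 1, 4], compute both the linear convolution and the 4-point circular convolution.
Linear: y_lin[0] = 3×4 = 12; y_lin[1] = 3×1 + 2×4 = 11; y_lin[2] = 3×1 + 2×1 + 2×4 = 13; y_lin[3] = 3×4 + 2×1 + 2×1 + 2×4 = 24; y_lin[4] = 2×4 + 2×1 + 2×1 = 12; y_lin[5] = 2×4 + 2×1 = 10; y_lin[6] = 2×4 = 8 → [12, 11, 13, 24, 12, 10, 8]. Circular (length 4): y[0] = 3×4 + 2×4 + 2×1 + 2×1 = 24; y[1] = 3×1 + 2×4 + 2×4 + 2×1 = 21; y[2] = 3×1 + 2×1 + 2×4 + 2×4 = 21; y[3] = 3×4 + 2×1 + 2×1 + 2×4 = 24 → [24, 21, 21, 24]

Linear: [12, 11, 13, 24, 12, 10, 8], Circular: [24, 21, 21, 24]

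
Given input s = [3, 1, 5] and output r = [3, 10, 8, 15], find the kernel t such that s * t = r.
Output length 4 = len(s) + len(t) - 1 ⇒ len(t) = 2. Solve t forward using t[k] = (r[k] - Σ_{i≥1} s[i]·t[k-i]) / s[0]: t[0] = r[0] / s[0] = 3 / 3 = 1; t[1] = (r[1] - 1×1) / s[0] = (10 - 1×1) / 3 = 3. So t = [1, 3]. Forward-check [3, 1, 5] * [1, 3]: r[0] = 3×1 = 3; r[1] = 3×3 + 1×1 = 10; r[2] = 1×3 + 5×1 = 8; r[3] = 5×3 = 15 → [3, 10, 8, 15] ✓

[1, 3]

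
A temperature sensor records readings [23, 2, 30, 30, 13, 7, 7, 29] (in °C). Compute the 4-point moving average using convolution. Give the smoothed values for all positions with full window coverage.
4-point moving average kernel = [1, 1, 1, 1]. Apply in 'valid' mode (full window coverage): avg[0] = (23 + 2 + 30 + 30) / 4 = 21.25; avg[1] = (2 + 30 + 30 + 13) / 4 = 18.75; avg[2] = (30 + 30 + 13 + 7) / 4 = 20.0; avg[3] = (30 + 13 + 7 + 7) / 4 = 14.25; avg[4] = (13 + 7 + 7 + 29) / 4 = 14.0. Smoothed values: [21.25, 18.75, 20.0, 14.25, 14.0]

[21.25, 18.75, 20.0, 14.25, 14.0]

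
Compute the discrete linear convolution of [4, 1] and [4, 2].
y[0] = 4×4 = 16; y[1] = 4×2 + 1×4 = 12; y[2] = 1×2 = 2

[16, 12, 2]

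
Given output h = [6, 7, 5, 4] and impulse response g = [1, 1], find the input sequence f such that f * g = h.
Deconvolve h=[6, 7, 5, 4] by g=[1, 1]. Since g[0]=1, solve forward: f[0] = h[0] / 1 = 6; f[1] = (h[1] - 6×1) / 1 = 1; f[2] = (h[2] - 1×1) / 1 = 4. So f = [6, 1, 4]. Check by forward convolution: h[0] = 6×1 = 6; h[1] = 6×1 + 1×1 = 7; h[2] = 1×1 + 4×1 = 5; h[3] = 4×1 = 4

[6, 1, 4]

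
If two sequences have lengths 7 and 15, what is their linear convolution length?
Linear/full convolution length: m + n - 1 = 7 + 15 - 1 = 21

21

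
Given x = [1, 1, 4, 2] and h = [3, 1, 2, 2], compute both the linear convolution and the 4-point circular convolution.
Linear: y_lin[0] = 1×3 = 3; y_lin[1] = 1×1 + 1×3 = 4; y_lin[2] = 1×2 + 1×1 + 4×3 = 15; y_lin[3] = 1×2 + 1×2 + 4×1 + 2×3 = 14; y_lin[4] = 1×2 + 4×2 + 2×1 = 12; y_lin[5] = 4×2 + 2×2 = 12; y_lin[6] = 2×2 = 4 → [3, 4, 15, 14, 12, 12, 4]. Circular (length 4): y[0] = 1×3 + 1×2 + 4×2 + 2×1 = 15; y[1] = 1×1 + 1×3 + 4×2 + 2×2 = 16; y[2] = 1×2 + 1×1 + 4×3 + 2×2 = 19; y[3] = 1×2 + 1×2 + 4×1 + 2×3 = 14 → [15, 16, 19, 14]

Linear: [3, 4, 15, 14, 12, 12, 4], Circular: [15, 16, 19, 14]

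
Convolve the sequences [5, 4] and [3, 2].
y[0] = 5×3 = 15; y[1] = 5×2 + 4×3 = 22; y[2] = 4×2 = 8

[15, 22, 8]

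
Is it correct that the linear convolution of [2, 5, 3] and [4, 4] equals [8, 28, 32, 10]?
Recompute linear convolution of [2, 5, 3] and [4, 4]: y[0] = 2×4 = 8; y[1] = 2×4 + 5×4 = 28; y[2] = 5×4 + 3×4 = 32; y[3] = 3×4 = 12 → [8, 28, 32, 12]. Compare to given [8, 28, 32, 10]: they differ at index 3: given 10, correct 12, so answer: No

No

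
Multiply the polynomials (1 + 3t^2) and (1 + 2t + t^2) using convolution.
Ascending coefficients: a = [1, 0, 3], b = [1, 2, 1]. c[0] = 1×1 = 1; c[1] = 1×2 + 0×1 = 2; c[2] = 1×1 + 0×2 + 3×1 = 4; c[3] = 0×1 + 3×2 = 6; c[4] = 3×1 = 3. Result coefficients: [1, 2, 4, 6, 3] → 1 + 2t + 4t^2 + 6t^3 + 3t^4

1 + 2t + 4t^2 + 6t^3 + 3t^4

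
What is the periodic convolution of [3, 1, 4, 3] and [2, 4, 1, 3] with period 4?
Use y[k] = Σ_j f[j]·g[(k-j) mod 4]. y[0] = 3×2 + 1×3 + 4×1 + 3×4 = 25; y[1] = 3×4 + 1×2 + 4×3 + 3×1 = 29; y[2] = 3×1 + 1×4 + 4×2 + 3×3 = 24; y[3] = 3×3 + 1×1 + 4×4 + 3×2 = 32. Result: [25, 29, 24, 32]

[25, 29, 24, 32]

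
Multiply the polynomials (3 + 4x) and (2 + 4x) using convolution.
Ascending coefficients: a = [3, 4], b = [2, 4]. c[0] = 3×2 = 6; c[1] = 3×4 + 4×2 = 20; c[2] = 4×4 = 16. Result coefficients: [6, 20, 16] → 6 + 20x + 16x^2

6 + 20x + 16x^2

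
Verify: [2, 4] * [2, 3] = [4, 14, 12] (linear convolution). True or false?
Recompute linear convolution of [2, 4] and [2, 3]: y[0] = 2×2 = 4; y[1] = 2×3 + 4×2 = 14; y[2] = 4×3 = 12 → [4, 14, 12]. Given [4, 14, 12] matches, so answer: Yes

Yes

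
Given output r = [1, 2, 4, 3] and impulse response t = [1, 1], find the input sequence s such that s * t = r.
Deconvolve r=[1, 2, 4, 3] by t=[1, 1]. Since t[0]=1, solve forward: s[0] = r[0] / 1 = 1; s[1] = (r[1] - 1×1) / 1 = 1; s[2] = (r[2] - 1×1) / 1 = 3. So s = [1, 1, 3]. Check by forward convolution: r[0] = 1×1 = 1; r[1] = 1×1 + 1×1 = 2; r[2] = 1×1 + 3×1 = 4; r[3] = 3×1 = 3

[1, 1, 3]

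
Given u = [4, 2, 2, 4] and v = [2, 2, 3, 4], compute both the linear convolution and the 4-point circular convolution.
Linear: y_lin[0] = 4×2 = 8; y_lin[1] = 4×2 + 2×2 = 12; y_lin[2] = 4×3 + 2×2 + 2×2 = 20; y_lin[3] = 4×4 + 2×3 + 2×2 + 4×2 = 34; y_lin[4] = 2×4 + 2×3 + 4×2 = 22; y_lin[5] = 2×4 + 4×3 = 20; y_lin[6] = 4×4 = 16 → [8, 12, 20, 34, 22, 20, 16]. Circular (length 4): y[0] = 4×2 + 2×4 + 2×3 + 4×2 = 30; y[1] = 4×2 + 2×2 + 2×4 + 4×3 = 32; y[2] = 4×3 + 2×2 + 2×2 + 4×4 = 36; y[3] = 4×4 + 2×3 + 2×2 + 4×2 = 34 → [30, 32, 36, 34]

Linear: [8, 12, 20, 34, 22, 20, 16], Circular: [30, 32, 36, 34]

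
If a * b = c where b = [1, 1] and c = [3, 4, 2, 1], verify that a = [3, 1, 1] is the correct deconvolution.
Forward-compute [3, 1, 1] * [1, 1]: c[0] = 3×1 = 3; c[1] = 3×1 + 1×1 = 4; c[2] = 1×1 + 1×1 = 2; c[3] = 1×1 = 1 → [3, 4, 2, 1]. Matches given c = [3, 4, 2, 1], so verified.

Verified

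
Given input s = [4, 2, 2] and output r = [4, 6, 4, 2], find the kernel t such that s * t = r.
Output length 4 = len(s) + len(t) - 1 ⇒ len(t) = 2. Solve t forward using t[k] = (r[k] - Σ_{i≥1} s[i]·t[k-i]) / s[0]: t[0] = r[0] / s[0] = 4 / 4 = 1; t[1] = (r[1] - 2×1) / s[0] = (6 - 2×1) / 4 = 1. So t = [1, 1]. Forward-check [4, 2, 2] * [1, 1]: r[0] = 4×1 = 4; r[1] = 4×1 + 2×1 = 6; r[2] = 2×1 + 2×1 = 4; r[3] = 2×1 = 2 → [4, 6, 4, 2] ✓

[1, 1]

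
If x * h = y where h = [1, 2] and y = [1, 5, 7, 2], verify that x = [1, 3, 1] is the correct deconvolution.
Forward-compute [1, 3, 1] * [1, 2]: y[0] = 1×1 = 1; y[1] = 1×2 + 3×1 = 5; y[2] = 3×2 + 1×1 = 7; y[3] = 1×2 = 2 → [1, 5, 7, 2]. Matches given y = [1, 5, 7, 2], so verified.

Verified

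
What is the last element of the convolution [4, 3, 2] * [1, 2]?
Use y[k] = Σ_i a[i]·b[k-i] at k=3. y[3] = 2×2 = 4

4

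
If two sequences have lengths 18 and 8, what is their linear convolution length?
Linear/full convolution length: m + n - 1 = 18 + 8 - 1 = 25

25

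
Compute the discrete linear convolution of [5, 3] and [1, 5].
y[0] = 5×1 = 5; y[1] = 5×5 + 3×1 = 28; y[2] = 3×5 = 15

[5, 28, 15]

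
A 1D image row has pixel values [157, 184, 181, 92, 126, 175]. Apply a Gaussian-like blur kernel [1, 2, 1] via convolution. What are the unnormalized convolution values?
Convolve image row [157, 184, 181, 92, 126, 175] with kernel [1, 2, 1]: y[0] = 157×1 = 157; y[1] = 157×2 + 184×1 = 498; y[2] = 157×1 + 184×2 + 181×1 = 706; y[3] = 184×1 + 181×2 + 92×1 = 638; y[4] = 181×1 + 92×2 + 126×1 = 491; y[5] = 92×1 + 126×2 + 175×1 = 519; y[6] = 126×1 + 175×2 = 476; y[7] = 175×1 = 175 → [157, 498, 706, 638, 491, 519, 476, 175]. Normalization factor = sum(kernel) = 4.

[157, 498, 706, 638, 491, 519, 476, 175]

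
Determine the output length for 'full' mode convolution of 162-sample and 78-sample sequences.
Linear/full convolution length: m + n - 1 = 162 + 78 - 1 = 239

239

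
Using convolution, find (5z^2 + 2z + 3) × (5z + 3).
Ascending coefficients: a = [3, 2, 5], b = [3, 5]. c[0] = 3×3 = 9; c[1] = 3×5 + 2×3 = 21; c[2] = 2×5 + 5×3 = 25; c[3] = 5×5 = 25. Result coefficients: [9, 21, 25, 25] → 25z^3 + 25z^2 + 21z + 9

25z^3 + 25z^2 + 21z + 9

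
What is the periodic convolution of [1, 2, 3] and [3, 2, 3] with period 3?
Use y[k] = Σ_j s[j]·t[(k-j) mod 3]. y[0] = 1×3 + 2×3 + 3×2 = 15; y[1] = 1×2 + 2×3 + 3×3 = 17; y[2] = 1×3 + 2×2 + 3×3 = 16. Result: [15, 17, 16]

[15, 17, 16]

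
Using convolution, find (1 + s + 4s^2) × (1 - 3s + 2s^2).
Ascending coefficients: a = [1, 1, 4], b = [1, -3, 2]. c[0] = 1×1 = 1; c[1] = 1×-3 + 1×1 = -2; c[2] = 1×2 + 1×-3 + 4×1 = 3; c[3] = 1×2 + 4×-3 = -10; c[4] = 4×2 = 8. Result coefficients: [1, -2, 3, -10, 8] → 1 - 2s + 3s^2 - 10s^3 + 8s^4

1 - 2s + 3s^2 - 10s^3 + 8s^4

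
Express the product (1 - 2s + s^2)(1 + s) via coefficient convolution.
Ascending coefficients: a = [1, -2, 1], b = [1, 1]. c[0] = 1×1 = 1; c[1] = 1×1 + -2×1 = -1; c[2] = -2×1 + 1×1 = -1; c[3] = 1×1 = 1. Result coefficients: [1, -1, -1, 1] → 1 - s - s^2 + s^3

1 - s - s^2 + s^3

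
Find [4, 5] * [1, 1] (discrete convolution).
y[0] = 4×1 = 4; y[1] = 4×1 + 5×1 = 9; y[2] = 5×1 = 5

[4, 9, 5]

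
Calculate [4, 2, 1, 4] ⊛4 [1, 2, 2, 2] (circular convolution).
Use y[k] = Σ_j a[j]·b[(k-j) mod 4]. y[0] = 4×1 + 2×2 + 1×2 + 4×2 = 18; y[1] = 4×2 + 2×1 + 1×2 + 4×2 = 20; y[2] = 4×2 + 2×2 + 1×1 + 4×2 = 21; y[3] = 4×2 + 2×2 + 1×2 + 4×1 = 18. Result: [18, 20, 21, 18]

[18, 20, 21, 18]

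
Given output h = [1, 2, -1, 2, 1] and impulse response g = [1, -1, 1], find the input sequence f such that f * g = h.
Deconvolve h=[1, 2, -1, 2, 1] by g=[1, -1, 1]. Since g[0]=1, solve forward: f[0] = h[0] / 1 = 1; f[1] = (h[1] - 1×-1) / 1 = 3; f[2] = (h[2] - 3×-1 - 1×1) / 1 = 1. So f = [1, 3, 1]. Check by forward convolution: h[0] = 1×1 = 1; h[1] = 1×-1 + 3×1 = 2; h[2] = 1×1 + 3×-1 + 1×1 = -1; h[3] = 3×1 + 1×-1 = 2; h[4] = 1×1 = 1

[1, 3, 1]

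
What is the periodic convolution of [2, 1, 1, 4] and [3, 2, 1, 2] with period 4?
Use y[k] = Σ_j u[j]·v[(k-j) mod 4]. y[0] = 2×3 + 1×2 + 1×1 + 4×2 = 17; y[1] = 2×2 + 1×3 + 1×2 + 4×1 = 13; y[2] = 2×1 + 1×2 + 1×3 + 4×2 = 15; y[3] = 2×2 + 1×1 + 1×2 + 4×3 = 19. Result: [17, 13, 15, 19]

[17, 13, 15, 19]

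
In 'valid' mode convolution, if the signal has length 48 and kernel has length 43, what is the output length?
'Valid' mode counts only positions where the kernel fully overlaps the signal: m - n + 1 = 48 - 43 + 1 = 6

6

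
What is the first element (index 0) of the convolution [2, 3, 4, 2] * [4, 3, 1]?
Use y[k] = Σ_i a[i]·b[k-i] at k=0. y[0] = 2×4 = 8

8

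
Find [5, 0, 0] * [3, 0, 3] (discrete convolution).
y[0] = 5×3 = 15; y[1] = 5×0 + 0×3 = 0; y[2] = 5×3 + 0×0 + 0×3 = 15; y[3] = 0×3 + 0×0 = 0; y[4] = 0×3 = 0

[15, 0, 15, 0, 0]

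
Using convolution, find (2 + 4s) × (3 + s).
Ascending coefficients: a = [2, 4], b = [3, 1]. c[0] = 2×3 = 6; c[1] = 2×1 + 4×3 = 14; c[2] = 4×1 = 4. Result coefficients: [6, 14, 4] → 6 + 14s + 4s^2

6 + 14s + 4s^2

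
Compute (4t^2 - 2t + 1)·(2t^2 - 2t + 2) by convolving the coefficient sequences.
Ascending coefficients: a = [1, -2, 4], b = [2, -2, 2]. c[0] = 1×2 = 2; c[1] = 1×-2 + -2×2 = -6; c[2] = 1×2 + -2×-2 + 4×2 = 14; c[3] = -2×2 + 4×-2 = -12; c[4] = 4×2 = 8. Result coefficients: [2, -6, 14, -12, 8] → 8t^4 - 12t^3 + 14t^2 - 6t + 2

8t^4 - 12t^3 + 14t^2 - 6t + 2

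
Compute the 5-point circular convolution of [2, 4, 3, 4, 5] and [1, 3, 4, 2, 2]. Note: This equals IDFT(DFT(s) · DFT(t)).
Either evaluate y[k] = Σ_j s[j]·t[(k-j) mod 5] directly, or use IDFT(DFT(s) · DFT(t)). y[0] = 2×1 + 4×2 + 3×2 + 4×4 + 5×3 = 47; y[1] = 2×3 + 4×1 + 3×2 + 4×2 + 5×4 = 44; y[2] = 2×4 + 4×3 + 3×1 + 4×2 + 5×2 = 41; y[3] = 2×2 + 4×4 + 3×3 + 4×1 + 5×2 = 43; y[4] = 2×2 + 4×2 + 3×4 + 4×3 + 5×1 = 41. Result: [47, 44, 41, 43, 41]

[47, 44, 41, 43, 41]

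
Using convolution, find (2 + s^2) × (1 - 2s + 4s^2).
Ascending coefficients: a = [2, 0, 1], b = [1, -2, 4]. c[0] = 2×1 = 2; c[1] = 2×-2 + 0×1 = -4; c[2] = 2×4 + 0×-2 + 1×1 = 9; c[3] = 0×4 + 1×-2 = -2; c[4] = 1×4 = 4. Result coefficients: [2, -4, 9, -2, 4] → 2 - 4s + 9s^2 - 2s^3 + 4s^4

2 - 4s + 9s^2 - 2s^3 + 4s^4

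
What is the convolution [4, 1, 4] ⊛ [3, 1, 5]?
y[0] = 4×3 = 12; y[1] = 4×1 + 1×3 = 7; y[2] = 4×5 + 1×1 + 4×3 = 33; y[3] = 1×5 + 4×1 = 9; y[4] = 4×5 = 20

[12, 7, 33, 9, 20]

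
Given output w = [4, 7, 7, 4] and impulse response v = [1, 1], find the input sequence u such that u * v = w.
Deconvolve w=[4, 7, 7, 4] by v=[1, 1]. Since v[0]=1, solve forward: u[0] = w[0] / 1 = 4; u[1] = (w[1] - 4×1) / 1 = 3; u[2] = (w[2] - 3×1) / 1 = 4. So u = [4, 3, 4]. Check by forward convolution: w[0] = 4×1 = 4; w[1] = 4×1 + 3×1 = 7; w[2] = 3×1 + 4×1 = 7; w[3] = 4×1 = 4

[4, 3, 4]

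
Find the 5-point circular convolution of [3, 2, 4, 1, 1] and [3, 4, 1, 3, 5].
Use y[k] = Σ_j u[j]·v[(k-j) mod 5]. y[0] = 3×3 + 2×5 + 4×3 + 1×1 + 1×4 = 36; y[1] = 3×4 + 2×3 + 4×5 + 1×3 + 1×1 = 42; y[2] = 3×1 + 2×4 + 4×3 + 1×5 + 1×3 = 31; y[3] = 3×3 + 2×1 + 4×4 + 1×3 + 1×5 = 35; y[4] = 3×5 + 2×3 + 4×1 + 1×4 + 1×3 = 32. Result: [36, 42, 31, 35, 32]

[36, 42, 31, 35, 32]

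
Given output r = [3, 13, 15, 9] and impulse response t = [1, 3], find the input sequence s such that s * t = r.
Deconvolve r=[3, 13, 15, 9] by t=[1, 3]. Since t[0]=1, solve forward: s[0] = r[0] / 1 = 3; s[1] = (r[1] - 3×3) / 1 = 4; s[2] = (r[2] - 4×3) / 1 = 3. So s = [3, 4, 3]. Check by forward convolution: r[0] = 3×1 = 3; r[1] = 3×3 + 4×1 = 13; r[2] = 4×3 + 3×1 = 15; r[3] = 3×3 = 9

[3, 4, 3]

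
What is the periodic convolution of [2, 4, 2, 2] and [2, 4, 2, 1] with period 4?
Use y[k] = Σ_j f[j]·g[(k-j) mod 4]. y[0] = 2×2 + 4×1 + 2×2 + 2×4 = 20; y[1] = 2×4 + 4×2 + 2×1 + 2×2 = 22; y[2] = 2×2 + 4×4 + 2×2 + 2×1 = 26; y[3] = 2×1 + 4×2 + 2×4 + 2×2 = 22. Result: [20, 22, 26, 22]

[20, 22, 26, 22]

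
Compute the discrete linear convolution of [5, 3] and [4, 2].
y[0] = 5×4 = 20; y[1] = 5×2 + 3×4 = 22; y[2] = 3×2 = 6

[20, 22, 6]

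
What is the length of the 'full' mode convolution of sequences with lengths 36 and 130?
Linear/full convolution length: m + n - 1 = 36 + 130 - 1 = 165

165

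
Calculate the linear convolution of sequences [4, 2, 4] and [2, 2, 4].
y[0] = 4×2 = 8; y[1] = 4×2 + 2×2 = 12; y[2] = 4×4 + 2×2 + 4×2 = 28; y[3] = 2×4 + 4×2 = 16; y[4] = 4×4 = 16

[8, 12, 28, 16, 16]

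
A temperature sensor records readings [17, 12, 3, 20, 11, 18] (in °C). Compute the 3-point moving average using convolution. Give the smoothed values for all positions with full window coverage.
3-point moving average kernel = [1, 1, 1]. Apply in 'valid' mode (full window coverage): avg[0] = (17 + 12 + 3) / 3 = 10.67; avg[1] = (12 + 3 + 20) / 3 = 11.67; avg[2] = (3 + 20 + 11) / 3 = 11.33; avg[3] = (20 + 11 + 18) / 3 = 16.33. Smoothed values: [10.67, 11.67, 11.33, 16.33]

[10.67, 11.67, 11.33, 16.33]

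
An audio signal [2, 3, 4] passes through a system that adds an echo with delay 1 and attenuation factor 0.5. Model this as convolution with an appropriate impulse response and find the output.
Direct-path + delayed-attenuated-path model → impulse response h = [1, 0.5] (1 at lag 0, 0.5 at lag 1). Output y[n] = x[n] + 0.5·x[n - 1] (with x[n] = 0 outside 0..2): y[0] = 2 + 0.5×0 = 2; y[1] = 3 + 0.5×2 = 4.0; y[2] = 4 + 0.5×3 = 5.5; y[3] = 0 + 0.5×4 = 2.0. So y = [2, 4.0, 5.5, 2.0]

[2, 4.0, 5.5, 2.0]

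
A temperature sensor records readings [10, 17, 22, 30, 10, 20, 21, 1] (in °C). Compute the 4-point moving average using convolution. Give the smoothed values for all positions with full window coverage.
4-point moving average kernel = [1, 1, 1, 1]. Apply in 'valid' mode (full window coverage): avg[0] = (10 + 17 + 22 + 30) / 4 = 19.75; avg[1] = (17 + 22 + 30 + 10) / 4 = 19.75; avg[2] = (22 + 30 + 10 + 20) / 4 = 20.5; avg[3] = (30 + 10 + 20 + 21) / 4 = 20.25; avg[4] = (10 + 20 + 21 + 1) / 4 = 13.0. Smoothed values: [19.75, 19.75, 20.5, 20.25, 13.0]

[19.75, 19.75, 20.5, 20.25, 13.0]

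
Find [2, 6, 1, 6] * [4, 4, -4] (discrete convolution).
y[0] = 2×4 = 8; y[1] = 2×4 + 6×4 = 32; y[2] = 2×-4 + 6×4 + 1×4 = 20; y[3] = 6×-4 + 1×4 + 6×4 = 4; y[4] = 1×-4 + 6×4 = 20; y[5] = 6×-4 = -24

[8, 32, 20, 4, 20, -24]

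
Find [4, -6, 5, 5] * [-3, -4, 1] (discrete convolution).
y[0] = 4×-3 = -12; y[1] = 4×-4 + -6×-3 = 2; y[2] = 4×1 + -6×-4 + 5×-3 = 13; y[3] = -6×1 + 5×-4 + 5×-3 = -41; y[4] = 5×1 + 5×-4 = -15; y[5] = 5×1 = 5

[-12, 2, 13, -41, -15, 5]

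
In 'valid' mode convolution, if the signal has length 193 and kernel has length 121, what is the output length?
'Valid' mode counts only positions where the kernel fully overlaps the signal: m - n + 1 = 193 - 121 + 1 = 73

73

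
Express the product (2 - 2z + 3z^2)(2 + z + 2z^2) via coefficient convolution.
Ascending coefficients: a = [2, -2, 3], b = [2, 1, 2]. c[0] = 2×2 = 4; c[1] = 2×1 + -2×2 = -2; c[2] = 2×2 + -2×1 + 3×2 = 8; c[3] = -2×2 + 3×1 = -1; c[4] = 3×2 = 6. Result coefficients: [4, -2, 8, -1, 6] → 4 - 2z + 8z^2 - z^3 + 6z^4

4 - 2z + 8z^2 - z^3 + 6z^4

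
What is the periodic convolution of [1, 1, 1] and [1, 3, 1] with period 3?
Use y[k] = Σ_j s[j]·t[(k-j) mod 3]. y[0] = 1×1 + 1×1 + 1×3 = 5; y[1] = 1×3 + 1×1 + 1×1 = 5; y[2] = 1×1 + 1×3 + 1×1 = 5. Result: [5, 5, 5]

[5, 5, 5]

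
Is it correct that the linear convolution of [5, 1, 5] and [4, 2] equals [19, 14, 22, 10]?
Recompute linear convolution of [5, 1, 5] and [4, 2]: y[0] = 5×4 = 20; y[1] = 5×2 + 1×4 = 14; y[2] = 1×2 + 5×4 = 22; y[3] = 5×2 = 10 → [20, 14, 22, 10]. Compare to given [19, 14, 22, 10]: they differ at index 0: given 19, correct 20, so answer: No

No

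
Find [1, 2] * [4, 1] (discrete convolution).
y[0] = 1×4 = 4; y[1] = 1×1 + 2×4 = 9; y[2] = 2×1 = 2

[4, 9, 2]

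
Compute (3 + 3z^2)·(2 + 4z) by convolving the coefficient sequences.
Ascending coefficients: a = [3, 0, 3], b = [2, 4]. c[0] = 3×2 = 6; c[1] = 3×4 + 0×2 = 12; c[2] = 0×4 + 3×2 = 6; c[3] = 3×4 = 12. Result coefficients: [6, 12, 6, 12] → 6 + 12z + 6z^2 + 12z^3

6 + 12z + 6z^2 + 12z^3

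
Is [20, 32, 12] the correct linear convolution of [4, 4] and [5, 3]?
Recompute linear convolution of [4, 4] and [5, 3]: y[0] = 4×5 = 20; y[1] = 4×3 + 4×5 = 32; y[2] = 4×3 = 12 → [20, 32, 12]. Given [20, 32, 12] matches, so answer: Yes

Yes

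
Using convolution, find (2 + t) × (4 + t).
Ascending coefficients: a = [2, 1], b = [4, 1]. c[0] = 2×4 = 8; c[1] = 2×1 + 1×4 = 6; c[2] = 1×1 = 1. Result coefficients: [8, 6, 1] → 8 + 6t + t^2

8 + 6t + t^2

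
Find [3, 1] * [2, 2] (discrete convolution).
y[0] = 3×2 = 6; y[1] = 3×2 + 1×2 = 8; y[2] = 1×2 = 2

[6, 8, 2]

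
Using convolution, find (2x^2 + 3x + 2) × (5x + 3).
Ascending coefficients: a = [2, 3, 2], b = [3, 5]. c[0] = 2×3 = 6; c[1] = 2×5 + 3×3 = 19; c[2] = 3×5 + 2×3 = 21; c[3] = 2×5 = 10. Result coefficients: [6, 19, 21, 10] → 10x^3 + 21x^2 + 19x + 6

10x^3 + 21x^2 + 19x + 6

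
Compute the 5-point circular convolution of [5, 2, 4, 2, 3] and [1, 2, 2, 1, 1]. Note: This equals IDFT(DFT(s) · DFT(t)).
Either evaluate y[k] = Σ_j s[j]·t[(k-j) mod 5] directly, or use IDFT(DFT(s) · DFT(t)). y[0] = 5×1 + 2×1 + 4×1 + 2×2 + 3×2 = 21; y[1] = 5×2 + 2×1 + 4×1 + 2×1 + 3×2 = 24; y[2] = 5×2 + 2×2 + 4×1 + 2×1 + 3×1 = 23; y[3] = 5×1 + 2×2 + 4×2 + 2×1 + 3×1 = 22; y[4] = 5×1 + 2×1 + 4×2 + 2×2 + 3×1 = 22. Result: [21, 24, 23, 22, 22]

[21, 24, 23, 22, 22]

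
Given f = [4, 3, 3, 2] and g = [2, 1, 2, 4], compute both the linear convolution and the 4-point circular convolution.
Linear: y_lin[0] = 4×2 = 8; y_lin[1] = 4×1 + 3×2 = 10; y_lin[2] = 4×2 + 3×1 + 3×2 = 17; y_lin[3] = 4×4 + 3×2 + 3×1 + 2×2 = 29; y_lin[4] = 3×4 + 3×2 + 2×1 = 20; y_lin[5] = 3×4 + 2×2 = 16; y_lin[6] = 2×4 = 8 → [8, 10, 17, 29, 20, 16, 8]. Circular (length 4): y[0] = 4×2 + 3×4 + 3×2 + 2×1 = 28; y[1] = 4×1 + 3×2 + 3×4 + 2×2 = 26; y[2] = 4×2 + 3×1 + 3×2 + 2×4 = 25; y[3] = 4×4 + 3×2 + 3×1 + 2×2 = 29 → [28, 26, 25, 29]

Linear: [8, 10, 17, 29, 20, 16, 8], Circular: [28, 26, 25, 29]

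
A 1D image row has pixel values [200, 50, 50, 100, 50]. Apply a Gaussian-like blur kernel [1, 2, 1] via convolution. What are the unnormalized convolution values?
Convolve image row [200, 50, 50, 100, 50] with kernel [1, 2, 1]: y[0] = 200×1 = 200; y[1] = 200×2 + 50×1 = 450; y[2] = 200×1 + 50×2 + 50×1 = 350; y[3] = 50×1 + 50×2 + 100×1 = 250; y[4] = 50×1 + 100×2 + 50×1 = 300; y[5] = 100×1 + 50×2 = 200; y[6] = 50×1 = 50 → [200, 450, 350, 250, 300, 200, 50]. Normalization factor = sum(kernel) = 4.

[200, 450, 350, 250, 300, 200, 50]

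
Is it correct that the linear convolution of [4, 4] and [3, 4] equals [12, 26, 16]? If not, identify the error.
Recompute linear convolution of [4, 4] and [3, 4]: y[0] = 4×3 = 12; y[1] = 4×4 + 4×3 = 28; y[2] = 4×4 = 16 → [12, 28, 16]. Compare to given [12, 26, 16]: they differ at index 1: given 26, correct 28, so answer: No

No. Error at index 1: given 26, correct 28.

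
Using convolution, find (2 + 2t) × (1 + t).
Ascending coefficients: a = [2, 2], b = [1, 1]. c[0] = 2×1 = 2; c[1] = 2×1 + 2×1 = 4; c[2] = 2×1 = 2. Result coefficients: [2, 4, 2] → 2 + 4t + 2t^2

2 + 4t + 2t^2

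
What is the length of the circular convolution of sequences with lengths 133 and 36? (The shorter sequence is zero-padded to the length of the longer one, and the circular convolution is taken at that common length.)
Circular convolution (zero-padding the shorter input) has length max(m, n) = max(133, 36) = 133

133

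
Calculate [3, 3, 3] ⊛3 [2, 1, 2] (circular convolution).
Use y[k] = Σ_j u[j]·v[(k-j) mod 3]. y[0] = 3×2 + 3×2 + 3×1 = 15; y[1] = 3×1 + 3×2 + 3×2 = 15; y[2] = 3×2 + 3×1 + 3×2 = 15. Result: [15, 15, 15]

[15, 15, 15]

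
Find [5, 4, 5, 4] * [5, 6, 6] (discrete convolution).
y[0] = 5×5 = 25; y[1] = 5×6 + 4×5 = 50; y[2] = 5×6 + 4×6 + 5×5 = 79; y[3] = 4×6 + 5×6 + 4×5 = 74; y[4] = 5×6 + 4×6 = 54; y[5] = 4×6 = 24

[25, 50, 79, 74, 54, 24]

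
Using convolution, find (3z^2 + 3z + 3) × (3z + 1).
Ascending coefficients: a = [3, 3, 3], b = [1, 3]. c[0] = 3×1 = 3; c[1] = 3×3 + 3×1 = 12; c[2] = 3×3 + 3×1 = 12; c[3] = 3×3 = 9. Result coefficients: [3, 12, 12, 9] → 9z^3 + 12z^2 + 12z + 3

9z^3 + 12z^2 + 12z + 3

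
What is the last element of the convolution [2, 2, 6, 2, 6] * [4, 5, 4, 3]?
Use y[k] = Σ_i a[i]·b[k-i] at k=7. y[7] = 6×3 = 18

18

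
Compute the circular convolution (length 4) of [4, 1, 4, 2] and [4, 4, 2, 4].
Use y[k] = Σ_j s[j]·t[(k-j) mod 4]. y[0] = 4×4 + 1×4 + 4×2 + 2×4 = 36; y[1] = 4×4 + 1×4 + 4×4 + 2×2 = 40; y[2] = 4×2 + 1×4 + 4×4 + 2×4 = 36; y[3] = 4×4 + 1×2 + 4×4 + 2×4 = 42. Result: [36, 40, 36, 42]

[36, 40, 36, 42]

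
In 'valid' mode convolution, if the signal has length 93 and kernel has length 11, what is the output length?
'Valid' mode counts only positions where the kernel fully overlaps the signal: m - n + 1 = 93 - 11 + 1 = 83

83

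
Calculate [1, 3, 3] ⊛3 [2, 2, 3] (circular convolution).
Use y[k] = Σ_j x[j]·h[(k-j) mod 3]. y[0] = 1×2 + 3×3 + 3×2 = 17; y[1] = 1×2 + 3×2 + 3×3 = 17; y[2] = 1×3 + 3×2 + 3×2 = 15. Result: [17, 17, 15]

[17, 17, 15]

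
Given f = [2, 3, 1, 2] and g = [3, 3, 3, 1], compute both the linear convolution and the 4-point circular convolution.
Linear: y_lin[0] = 2×3 = 6; y_lin[1] = 2×3 + 3×3 = 15; y_lin[2] = 2×3 + 3×3 + 1×3 = 18; y_lin[3] = 2×1 + 3×3 + 1×3 + 2×3 = 20; y_lin[4] = 3×1 + 1×3 + 2×3 = 12; y_lin[5] = 1×1 + 2×3 = 7; y_lin[6] = 2×1 = 2 → [6, 15, 18, 20, 12, 7, 2]. Circular (length 4): y[0] = 2×3 + 3×1 + 1×3 + 2×3 = 18; y[1] = 2×3 + 3×3 + 1×1 + 2×3 = 22; y[2] = 2×3 + 3×3 + 1×3 + 2×1 = 20; y[3] = 2×1 + 3×3 + 1×3 + 2×3 = 20 → [18, 22, 20, 20]

Linear: [6, 15, 18, 20, 12, 7, 2], Circular: [18, 22, 20, 20]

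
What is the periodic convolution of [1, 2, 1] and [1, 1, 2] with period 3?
Use y[k] = Σ_j s[j]·t[(k-j) mod 3]. y[0] = 1×1 + 2×2 + 1×1 = 6; y[1] = 1×1 + 2×1 + 1×2 = 5; y[2] = 1×2 + 2×1 + 1×1 = 5. Result: [6, 5, 5]

[6, 5, 5]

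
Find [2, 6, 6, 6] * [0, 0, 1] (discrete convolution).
y[0] = 2×0 = 0; y[1] = 2×0 + 6×0 = 0; y[2] = 2×1 + 6×0 + 6×0 = 2; y[3] = 6×1 + 6×0 + 6×0 = 6; y[4] = 6×1 + 6×0 = 6; y[5] = 6×1 = 6

[0, 0, 2, 6, 6, 6]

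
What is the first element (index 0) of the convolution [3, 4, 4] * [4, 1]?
Use y[k] = Σ_i a[i]·b[k-i] at k=0. y[0] = 3×4 = 12

12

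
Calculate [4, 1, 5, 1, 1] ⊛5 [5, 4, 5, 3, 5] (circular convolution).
Use y[k] = Σ_j u[j]·v[(k-j) mod 5]. y[0] = 4×5 + 1×5 + 5×3 + 1×5 + 1×4 = 49; y[1] = 4×4 + 1×5 + 5×5 + 1×3 + 1×5 = 54; y[2] = 4×5 + 1×4 + 5×5 + 1×5 + 1×3 = 57; y[3] = 4×3 + 1×5 + 5×4 + 1×5 + 1×5 = 47; y[4] = 4×5 + 1×3 + 5×5 + 1×4 + 1×5 = 57. Result: [49, 54, 57, 47, 57]

[49, 54, 57, 47, 57]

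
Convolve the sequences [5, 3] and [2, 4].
y[0] = 5×2 = 10; y[1] = 5×4 + 3×2 = 26; y[2] = 3×4 = 12

[10, 26, 12]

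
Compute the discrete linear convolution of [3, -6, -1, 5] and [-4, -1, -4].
y[0] = 3×-4 = -12; y[1] = 3×-1 + -6×-4 = 21; y[2] = 3×-4 + -6×-1 + -1×-4 = -2; y[3] = -6×-4 + -1×-1 + 5×-4 = 5; y[4] = -1×-4 + 5×-1 = -1; y[5] = 5×-4 = -20

[-12, 21, -2, 5, -1, -20]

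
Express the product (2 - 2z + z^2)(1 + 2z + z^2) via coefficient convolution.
Ascending coefficients: a = [2, -2, 1], b = [1, 2, 1]. c[0] = 2×1 = 2; c[1] = 2×2 + -2×1 = 2; c[2] = 2×1 + -2×2 + 1×1 = -1; c[3] = -2×1 + 1×2 = 0; c[4] = 1×1 = 1. Result coefficients: [2, 2, -1, 0, 1] → 2 + 2z - z^2 + z^4

2 + 2z - z^2 + z^4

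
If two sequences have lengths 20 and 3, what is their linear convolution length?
Linear/full convolution length: m + n - 1 = 20 + 3 - 1 = 22

22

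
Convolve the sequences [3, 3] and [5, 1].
y[0] = 3×5 = 15; y[1] = 3×1 + 3×5 = 18; y[2] = 3×1 = 3

[15, 18, 3]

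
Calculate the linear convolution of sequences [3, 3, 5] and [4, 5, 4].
y[0] = 3×4 = 12; y[1] = 3×5 + 3×4 = 27; y[2] = 3×4 + 3×5 + 5×4 = 47; y[3] = 3×4 + 5×5 = 37; y[4] = 5×4 = 20

[12, 27, 47, 37, 20]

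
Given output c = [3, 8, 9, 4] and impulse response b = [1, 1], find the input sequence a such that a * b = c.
Deconvolve c=[3, 8, 9, 4] by b=[1, 1]. Since b[0]=1, solve forward: a[0] = c[0] / 1 = 3; a[1] = (c[1] - 3×1) / 1 = 5; a[2] = (c[2] - 5×1) / 1 = 4. So a = [3, 5, 4]. Check by forward convolution: c[0] = 3×1 = 3; c[1] = 3×1 + 5×1 = 8; c[2] = 5×1 + 4×1 = 9; c[3] = 4×1 = 4

[3, 5, 4]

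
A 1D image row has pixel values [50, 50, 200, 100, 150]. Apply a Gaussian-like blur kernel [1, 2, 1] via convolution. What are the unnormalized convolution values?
Convolve image row [50, 50, 200, 100, 150] with kernel [1, 2, 1]: y[0] = 50×1 = 50; y[1] = 50×2 + 50×1 = 150; y[2] = 50×1 + 50×2 + 200×1 = 350; y[3] = 50×1 + 200×2 + 100×1 = 550; y[4] = 200×1 + 100×2 + 150×1 = 550; y[5] = 100×1 + 150×2 = 400; y[6] = 150×1 = 150 → [50, 150, 350, 550, 550, 400, 150]. Normalization factor = sum(kernel) = 4.

[50, 150, 350, 550, 550, 400, 150]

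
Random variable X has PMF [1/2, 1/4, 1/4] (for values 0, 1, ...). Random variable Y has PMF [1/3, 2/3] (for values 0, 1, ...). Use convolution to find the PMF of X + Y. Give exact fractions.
P(X+Y=k) = Σ_i P(X=i)·P(Y=k-i) — a convolution of [1/2, 1/4, 1/4] and [1/3, 2/3]. P(X+Y=0) = (1/2)×(1/3) = 1/6; P(X+Y=1) = (1/2)×(2/3) + (1/4)×(1/3) = 1/3 + 1/12 = 5/12; P(X+Y=2) = (1/4)×(2/3) + (1/4)×(1/3) = 1/6 + 1/12 = 1/4; P(X+Y=3) = (1/4)×(2/3) = 1/6. PMF: [1/6, 5/12, 1/4, 1/6] (sums to 1 ✓)

[1/6, 5/12, 1/4, 1/6]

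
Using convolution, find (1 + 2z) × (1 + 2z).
Ascending coefficients: a = [1, 2], b = [1, 2]. c[0] = 1×1 = 1; c[1] = 1×2 + 2×1 = 4; c[2] = 2×2 = 4. Result coefficients: [1, 4, 4] → 1 + 4z + 4z^2

1 + 4z + 4z^2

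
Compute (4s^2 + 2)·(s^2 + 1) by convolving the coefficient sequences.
Ascending coefficients: a = [2, 0, 4], b = [1, 0, 1]. c[0] = 2×1 = 2; c[1] = 2×0 + 0×1 = 0; c[2] = 2×1 + 0×0 + 4×1 = 6; c[3] = 0×1 + 4×0 = 0; c[4] = 4×1 = 4. Result coefficients: [2, 0, 6, 0, 4] → 4s^4 + 6s^2 + 2

4s^4 + 6s^2 + 2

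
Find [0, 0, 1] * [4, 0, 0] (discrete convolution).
y[0] = 0×4 = 0; y[1] = 0×0 + 0×4 = 0; y[2] = 0×0 + 0×0 + 1×4 = 4; y[3] = 0×0 + 1×0 = 0; y[4] = 1×0 = 0

[0, 0, 4, 0, 0]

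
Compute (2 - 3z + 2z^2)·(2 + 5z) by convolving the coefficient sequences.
Ascending coefficients: a = [2, -3, 2], b = [2, 5]. c[0] = 2×2 = 4; c[1] = 2×5 + -3×2 = 4; c[2] = -3×5 + 2×2 = -11; c[3] = 2×5 = 10. Result coefficients: [4, 4, -11, 10] → 4 + 4z - 11z^2 + 10z^3

4 + 4z - 11z^2 + 10z^3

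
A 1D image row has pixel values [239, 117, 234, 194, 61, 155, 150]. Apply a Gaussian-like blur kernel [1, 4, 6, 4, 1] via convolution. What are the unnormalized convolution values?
Convolve image row [239, 117, 234, 194, 61, 155, 150] with kernel [1, 4, 6, 4, 1]: y[0] = 239×1 = 239; y[1] = 239×4 + 117×1 = 1073; y[2] = 239×6 + 117×4 + 234×1 = 2136; y[3] = 239×4 + 117×6 + 234×4 + 194×1 = 2788; y[4] = 239×1 + 117×4 + 234×6 + 194×4 + 61×1 = 2948; y[5] = 117×1 + 234×4 + 194×6 + 61×4 + 155×1 = 2616; y[6] = 234×1 + 194×4 + 61×6 + 155×4 + 150×1 = 2146; y[7] = 194×1 + 61×4 + 155×6 + 150×4 = 1968; y[8] = 61×1 + 155×4 + 150×6 = 1581; y[9] = 155×1 + 150×4 = 755; y[10] = 150×1 = 150 → [239, 1073, 2136, 2788, 2948, 2616, 2146, 1968, 1581, 755, 150]. Normalization factor = sum(kernel) = 16.

[239, 1073, 2136, 2788, 2948, 2616, 2146, 1968, 1581, 755, 150]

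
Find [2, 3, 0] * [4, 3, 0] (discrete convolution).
y[0] = 2×4 = 8; y[1] = 2×3 + 3×4 = 18; y[2] = 2×0 + 3×3 + 0×4 = 9; y[3] = 3×0 + 0×3 = 0; y[4] = 0×0 = 0

[8, 18, 9, 0, 0]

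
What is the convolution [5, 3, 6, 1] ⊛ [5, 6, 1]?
y[0] = 5×5 = 25; y[1] = 5×6 + 3×5 = 45; y[2] = 5×1 + 3×6 + 6×5 = 53; y[3] = 3×1 + 6×6 + 1×5 = 44; y[4] = 6×1 + 1×6 = 12; y[5] = 1×1 = 1

[25, 45, 53, 44, 12, 1]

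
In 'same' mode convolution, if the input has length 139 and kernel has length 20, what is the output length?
'Same' mode returns an output with the same length as the input: 139

139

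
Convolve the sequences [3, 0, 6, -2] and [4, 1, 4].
y[0] = 3×4 = 12; y[1] = 3×1 + 0×4 = 3; y[2] = 3×4 + 0×1 + 6×4 = 36; y[3] = 0×4 + 6×1 + -2×4 = -2; y[4] = 6×4 + -2×1 = 22; y[5] = -2×4 = -8

[12, 3, 36, -2, 22, -8]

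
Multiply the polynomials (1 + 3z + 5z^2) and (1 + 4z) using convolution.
Ascending coefficients: a = [1, 3, 5], b = [1, 4]. c[0] = 1×1 = 1; c[1] = 1×4 + 3×1 = 7; c[2] = 3×4 + 5×1 = 17; c[3] = 5×4 = 20. Result coefficients: [1, 7, 17, 20] → 1 + 7z + 17z^2 + 20z^3

1 + 7z + 17z^2 + 20z^3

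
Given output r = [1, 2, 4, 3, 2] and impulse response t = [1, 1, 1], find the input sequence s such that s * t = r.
Deconvolve r=[1, 2, 4, 3, 2] by t=[1, 1, 1]. Since t[0]=1, solve forward: s[0] = r[0] / 1 = 1; s[1] = (r[1] - 1×1) / 1 = 1; s[2] = (r[2] - 1×1 - 1×1) / 1 = 2. So s = [1, 1, 2]. Check by forward convolution: r[0] = 1×1 = 1; r[1] = 1×1 + 1×1 = 2; r[2] = 1×1 + 1×1 + 2×1 = 4; r[3] = 1×1 + 2×1 = 3; r[4] = 2×1 = 2

[1, 1, 2]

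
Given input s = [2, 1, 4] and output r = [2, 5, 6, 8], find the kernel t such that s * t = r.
Output length 4 = len(s) + len(t) - 1 ⇒ len(t) = 2. Solve t forward using t[k] = (r[k] - Σ_{i≥1} s[i]·t[k-i]) / s[0]: t[0] = r[0] / s[0] = 2 / 2 = 1; t[1] = (r[1] - 1×1) / s[0] = (5 - 1×1) / 2 = 2. So t = [1, 2]. Forward-check [2, 1, 4] * [1, 2]: r[0] = 2×1 = 2; r[1] = 2×2 + 1×1 = 5; r[2] = 1×2 + 4×1 = 6; r[3] = 4×2 = 8 → [2, 5, 6, 8] ✓

[1, 2]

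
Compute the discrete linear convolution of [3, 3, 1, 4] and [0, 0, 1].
y[0] = 3×0 = 0; y[1] = 3×0 + 3×0 = 0; y[2] = 3×1 + 3×0 + 1×0 = 3; y[3] = 3×1 + 1×0 + 4×0 = 3; y[4] = 1×1 + 4×0 = 1; y[5] = 4×1 = 4

[0, 0, 3, 3, 1, 4]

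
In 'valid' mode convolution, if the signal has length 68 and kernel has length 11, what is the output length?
'Valid' mode counts only positions where the kernel fully overlaps the signal: m - n + 1 = 68 - 11 + 1 = 58

58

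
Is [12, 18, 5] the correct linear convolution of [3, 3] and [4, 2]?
Recompute linear convolution of [3, 3] and [4, 2]: y[0] = 3×4 = 12; y[1] = 3×2 + 3×4 = 18; y[2] = 3×2 = 6 → [12, 18, 6]. Compare to given [12, 18, 5]: they differ at index 2: given 5, correct 6, so answer: No

No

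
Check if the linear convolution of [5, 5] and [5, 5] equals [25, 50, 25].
Recompute linear convolution of [5, 5] and [5, 5]: y[0] = 5×5 = 25; y[1] = 5×5 + 5×5 = 50; y[2] = 5×5 = 25 → [25, 50, 25]. Given [25, 50, 25] matches, so answer: Yes

Yes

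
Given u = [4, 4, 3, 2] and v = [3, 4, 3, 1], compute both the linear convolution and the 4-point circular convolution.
Linear: y_lin[0] = 4×3 = 12; y_lin[1] = 4×4 + 4×3 = 28; y_lin[2] = 4×3 + 4×4 + 3×3 = 37; y_lin[3] = 4×1 + 4×3 + 3×4 + 2×3 = 34; y_lin[4] = 4×1 + 3×3 + 2×4 = 21; y_lin[5] = 3×1 + 2×3 = 9; y_lin[6] = 2×1 = 2 → [12, 28, 37, 34, 21, 9, 2]. Circular (length 4): y[0] = 4×3 + 4×1 + 3×3 + 2×4 = 33; y[1] = 4×4 + 4×3 + 3×1 + 2×3 = 37; y[2] = 4×3 + 4×4 + 3×3 + 2×1 = 39; y[3] = 4×1 + 4×3 + 3×4 + 2×3 = 34 → [33, 37, 39, 34]

Linear: [12, 28, 37, 34, 21, 9, 2], Circular: [33, 37, 39, 34]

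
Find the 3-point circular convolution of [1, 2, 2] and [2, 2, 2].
Use y[k] = Σ_j x[j]·h[(k-j) mod 3]. y[0] = 1×2 + 2×2 + 2×2 = 10; y[1] = 1×2 + 2×2 + 2×2 = 10; y[2] = 1×2 + 2×2 + 2×2 = 10. Result: [10, 10, 10]

[10, 10, 10]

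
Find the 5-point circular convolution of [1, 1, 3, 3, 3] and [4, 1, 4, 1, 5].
Use y[k] = Σ_j x[j]·h[(k-j) mod 5]. y[0] = 1×4 + 1×5 + 3×1 + 3×4 + 3×1 = 27; y[1] = 1×1 + 1×4 + 3×5 + 3×1 + 3×4 = 35; y[2] = 1×4 + 1×1 + 3×4 + 3×5 + 3×1 = 35; y[3] = 1×1 + 1×4 + 3×1 + 3×4 + 3×5 = 35; y[4] = 1×5 + 1×1 + 3×4 + 3×1 + 3×4 = 33. Result: [27, 35, 35, 35, 33]

[27, 35, 35, 35, 33]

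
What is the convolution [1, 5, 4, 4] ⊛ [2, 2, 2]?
y[0] = 1×2 = 2; y[1] = 1×2 + 5×2 = 12; y[2] = 1×2 + 5×2 + 4×2 = 20; y[3] = 5×2 + 4×2 + 4×2 = 26; y[4] = 4×2 + 4×2 = 16; y[5] = 4×2 = 8

[2, 12, 20, 26, 16, 8]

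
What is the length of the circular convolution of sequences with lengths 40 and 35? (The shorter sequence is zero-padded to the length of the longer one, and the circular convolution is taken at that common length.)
Circular convolution (zero-padding the shorter input) has length max(m, n) = max(40, 35) = 40

40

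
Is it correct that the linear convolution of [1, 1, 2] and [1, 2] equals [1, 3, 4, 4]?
Recompute linear convolution of [1, 1, 2] and [1, 2]: y[0] = 1×1 = 1; y[1] = 1×2 + 1×1 = 3; y[2] = 1×2 + 2×1 = 4; y[3] = 2×2 = 4 → [1, 3, 4, 4]. Given [1, 3, 4, 4] matches, so answer: Yes

Yes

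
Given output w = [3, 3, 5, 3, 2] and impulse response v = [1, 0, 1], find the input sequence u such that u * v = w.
Deconvolve w=[3, 3, 5, 3, 2] by v=[1, 0, 1]. Since v[0]=1, solve forward: u[0] = w[0] / 1 = 3; u[1] = (w[1] - 3×0) / 1 = 3; u[2] = (w[2] - 3×0 - 3×1) / 1 = 2. So u = [3, 3, 2]. Check by forward convolution: w[0] = 3×1 = 3; w[1] = 3×0 + 3×1 = 3; w[2] = 3×1 + 3×0 + 2×1 = 5; w[3] = 3×1 + 2×0 = 3; w[4] = 2×1 = 2

[3, 3, 2]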